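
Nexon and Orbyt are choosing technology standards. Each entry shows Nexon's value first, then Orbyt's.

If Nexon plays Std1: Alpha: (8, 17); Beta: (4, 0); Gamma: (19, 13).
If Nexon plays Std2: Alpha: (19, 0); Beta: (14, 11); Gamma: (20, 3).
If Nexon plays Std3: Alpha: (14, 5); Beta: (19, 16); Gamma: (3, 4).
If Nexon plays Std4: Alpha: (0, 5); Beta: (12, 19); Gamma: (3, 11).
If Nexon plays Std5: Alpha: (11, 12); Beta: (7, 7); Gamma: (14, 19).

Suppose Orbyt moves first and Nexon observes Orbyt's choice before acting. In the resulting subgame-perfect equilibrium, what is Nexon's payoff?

Work backward from Nexon's decision.
- Alpha: BR = Std2, leader payoff 0.
- Beta: BR = Std3, leader payoff 16.
- Gamma: BR = Std2, leader payoff 3.
Maximizing over 0, 16, 3, Orbyt chooses Beta. Subgame-perfect outcome: (Std3, Beta) with payoffs (19, 16).

19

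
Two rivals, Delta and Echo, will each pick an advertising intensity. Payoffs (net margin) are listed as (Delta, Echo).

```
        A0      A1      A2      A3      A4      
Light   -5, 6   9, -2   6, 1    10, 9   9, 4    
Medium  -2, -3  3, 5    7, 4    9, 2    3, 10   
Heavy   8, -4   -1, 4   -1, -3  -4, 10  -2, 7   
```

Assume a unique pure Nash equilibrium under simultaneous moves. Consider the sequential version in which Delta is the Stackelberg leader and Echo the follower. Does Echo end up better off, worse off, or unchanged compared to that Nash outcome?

Backward induction with Delta moving first.
- Light: BR = A3, leader payoff 10.
- Medium: BR = A4, leader payoff 3.
- Heavy: BR = A3, leader payoff -4.
Delta's induced payoffs are 10, 3, -4, so Delta commits to Light. Subgame-perfect outcome: (Light, A3) with payoffs (10, 9).
Now find the simultaneous Nash equilibrium.
Delta's best replies: A0→Heavy; A1→Light; A2→Medium; A3→Light; A4→Light.
Echo's best replies: Light→A3; Medium→A4; Heavy→A3.
Only (Light, A3) has each player best-responding; Nash payoffs (10, 9).
Echo earns 9 sequentially versus 9 at the Nash outcome: unchanged.

unchanged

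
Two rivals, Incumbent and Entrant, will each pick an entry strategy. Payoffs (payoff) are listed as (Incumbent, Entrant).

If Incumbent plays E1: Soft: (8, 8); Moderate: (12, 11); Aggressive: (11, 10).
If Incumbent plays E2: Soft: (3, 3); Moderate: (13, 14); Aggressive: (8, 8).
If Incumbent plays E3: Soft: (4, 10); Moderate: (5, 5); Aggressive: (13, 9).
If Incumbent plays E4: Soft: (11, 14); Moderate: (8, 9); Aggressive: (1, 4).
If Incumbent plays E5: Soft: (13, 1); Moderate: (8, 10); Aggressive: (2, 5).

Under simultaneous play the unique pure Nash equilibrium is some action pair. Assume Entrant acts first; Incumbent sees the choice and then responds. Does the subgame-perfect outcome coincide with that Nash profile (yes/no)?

yes

Incumbent best-responds to each possible Entrant move:
- Soft: BR = E5, leader payoff 1.
- Moderate: BR = E2, leader payoff 14.
- Aggressive: BR = E3, leader payoff 9.
Among 1, 14, 9, the best is 14 at Moderate. Subgame-perfect outcome: (E2, Moderate) with payoffs (13, 14).
Now find the simultaneous Nash equilibrium.
Incumbent's best replies: Soft→E5; Moderate→E2; Aggressive→E3.
Entrant's best replies: E1→Moderate; E2→Moderate; E3→Soft; E4→Soft; E5→Moderate.
The unique mutual best reply is (E2, Moderate), giving (13, 14).
Sequential outcome (E2, Moderate) coincides with the Nash profile (E2, Moderate).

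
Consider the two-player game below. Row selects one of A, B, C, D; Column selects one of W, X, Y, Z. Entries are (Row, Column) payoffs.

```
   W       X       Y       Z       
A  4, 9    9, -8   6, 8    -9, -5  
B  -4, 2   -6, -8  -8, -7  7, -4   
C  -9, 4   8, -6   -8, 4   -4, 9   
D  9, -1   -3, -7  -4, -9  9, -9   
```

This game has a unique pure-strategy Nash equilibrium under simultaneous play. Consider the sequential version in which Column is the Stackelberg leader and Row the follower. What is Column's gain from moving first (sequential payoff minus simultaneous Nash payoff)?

9

Backward induction with Column moving first.
- W: BR = D, leader payoff -1.
- X: BR = A, leader payoff -8.
- Y: BR = A, leader payoff 8.
- Z: BR = D, leader payoff -9.
Maximizing over -1, -8, 8, -9, Column chooses Y. Subgame-perfect outcome: (A, Y) with payoffs (6, 8).
Now find the simultaneous Nash equilibrium.
Row's best replies: W→D; X→A; Y→A; Z→D.
Column's best replies: A→W; B→W; C→Z; D→W.
The unique mutual best reply is (D, W), giving (9, -1).
Column's commitment gain: 8 − -1 = 9.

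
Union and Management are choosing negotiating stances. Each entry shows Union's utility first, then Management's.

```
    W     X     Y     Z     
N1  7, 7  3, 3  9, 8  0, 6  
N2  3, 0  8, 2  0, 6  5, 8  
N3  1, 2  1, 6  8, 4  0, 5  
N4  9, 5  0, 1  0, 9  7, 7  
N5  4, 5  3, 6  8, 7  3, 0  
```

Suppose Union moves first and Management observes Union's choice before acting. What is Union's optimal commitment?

Solve by backward induction (Union leads).
- N1: BR = Y, leader payoff 9.
- N2: BR = Z, leader payoff 5.
- N3: BR = X, leader payoff 1.
- N4: BR = Y, leader payoff 0.
- N5: BR = Y, leader payoff 8.
Among 9, 5, 1, 0, 8, the best is 9 at N1. Subgame-perfect outcome: (N1, Y) with payoffs (9, 8).

N1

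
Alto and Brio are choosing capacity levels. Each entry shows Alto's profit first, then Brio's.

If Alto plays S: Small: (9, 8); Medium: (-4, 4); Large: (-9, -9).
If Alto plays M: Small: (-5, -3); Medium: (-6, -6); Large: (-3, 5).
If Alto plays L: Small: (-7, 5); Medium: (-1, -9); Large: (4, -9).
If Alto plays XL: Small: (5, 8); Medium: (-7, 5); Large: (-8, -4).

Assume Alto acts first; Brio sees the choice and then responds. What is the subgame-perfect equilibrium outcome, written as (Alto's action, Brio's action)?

Work backward from Brio's decision.
- S: Brio compares 8, 4, -9 and picks Small; Alto would get 9.
- M: Brio compares -3, -6, 5 and picks Large; Alto would get -3.
- L: Brio compares 5, -9, -9 and picks Small; Alto would get -7.
- XL: Brio compares 8, 5, -4 and picks Small; Alto would get 5.
Alto's induced payoffs are 9, -3, -7, 5, so Alto commits to S. Subgame-perfect outcome: (S, Small) with payoffs (9, 8).

(S, Small)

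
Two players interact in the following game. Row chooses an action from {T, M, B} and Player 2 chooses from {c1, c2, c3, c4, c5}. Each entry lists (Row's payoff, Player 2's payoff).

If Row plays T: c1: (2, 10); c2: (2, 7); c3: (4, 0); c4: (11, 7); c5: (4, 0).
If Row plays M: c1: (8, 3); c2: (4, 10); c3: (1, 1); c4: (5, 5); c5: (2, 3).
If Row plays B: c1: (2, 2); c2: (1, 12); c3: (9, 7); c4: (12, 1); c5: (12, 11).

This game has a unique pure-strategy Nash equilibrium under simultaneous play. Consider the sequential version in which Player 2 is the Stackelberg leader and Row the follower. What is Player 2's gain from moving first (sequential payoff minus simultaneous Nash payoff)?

1

Row best-responds to each possible Player 2 move:
- c1: BR = M, leader payoff 3.
- c2: BR = M, leader payoff 10.
- c3: BR = B, leader payoff 7.
- c4: BR = B, leader payoff 1.
- c5: BR = B, leader payoff 11.
Maximizing over 3, 10, 7, 1, 11, Player 2 chooses c5. Subgame-perfect outcome: (B, c5) with payoffs (12, 11).
Under simultaneous play:
Row's best replies: c1→M; c2→M; c3→B; c4→B; c5→B.
Player 2's best replies: T→c1; M→c2; B→c2.
The unique mutual best reply is (M, c2), giving (4, 10).
Player 2's commitment gain: 11 − 10 = 1.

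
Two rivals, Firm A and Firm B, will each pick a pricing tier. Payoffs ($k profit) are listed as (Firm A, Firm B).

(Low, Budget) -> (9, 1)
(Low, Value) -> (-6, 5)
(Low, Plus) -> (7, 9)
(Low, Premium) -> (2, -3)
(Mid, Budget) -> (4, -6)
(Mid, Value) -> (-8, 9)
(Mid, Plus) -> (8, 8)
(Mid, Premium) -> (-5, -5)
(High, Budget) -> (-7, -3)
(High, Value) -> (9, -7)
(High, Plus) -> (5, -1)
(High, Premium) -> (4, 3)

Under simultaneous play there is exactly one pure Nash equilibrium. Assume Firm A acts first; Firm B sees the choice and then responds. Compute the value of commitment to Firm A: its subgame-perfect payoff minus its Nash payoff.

3

Backward induction with Firm A moving first.
- Low: BR = Plus, leader payoff 7.
- Mid: BR = Value, leader payoff -8.
- High: BR = Premium, leader payoff 4.
Firm A's induced payoffs are 7, -8, 4, so Firm A commits to Low. Subgame-perfect outcome: (Low, Plus) with payoffs (7, 9).
Now find the simultaneous Nash equilibrium.
Firm A's best replies: Budget→Low; Value→High; Plus→Mid; Premium→High.
Firm B's best replies: Low→Plus; Mid→Value; High→Premium.
Only (High, Premium) has each player best-responding; Nash payoffs (4, 3).
Firm A's commitment gain: 7 − 4 = 3.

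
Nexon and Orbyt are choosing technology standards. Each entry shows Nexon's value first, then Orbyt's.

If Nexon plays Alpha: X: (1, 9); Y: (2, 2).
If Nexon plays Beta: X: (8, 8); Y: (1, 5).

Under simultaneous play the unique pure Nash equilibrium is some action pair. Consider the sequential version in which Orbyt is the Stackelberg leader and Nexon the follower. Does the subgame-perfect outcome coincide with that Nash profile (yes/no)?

yes

Backward induction with Orbyt moving first.
- X: BR = Beta, leader payoff 8.
- Y: BR = Alpha, leader payoff 2.
Among 8, 2, the best is 8 at X. Subgame-perfect outcome: (Beta, X) with payoffs (8, 8).
Under simultaneous play:
Nexon's best replies: X→Beta; Y→Alpha.
Orbyt's best replies: Alpha→X; Beta→X.
Only (Beta, X) has each player best-responding; Nash payoffs (8, 8).
Sequential outcome (Beta, X) coincides with the Nash profile (Beta, X).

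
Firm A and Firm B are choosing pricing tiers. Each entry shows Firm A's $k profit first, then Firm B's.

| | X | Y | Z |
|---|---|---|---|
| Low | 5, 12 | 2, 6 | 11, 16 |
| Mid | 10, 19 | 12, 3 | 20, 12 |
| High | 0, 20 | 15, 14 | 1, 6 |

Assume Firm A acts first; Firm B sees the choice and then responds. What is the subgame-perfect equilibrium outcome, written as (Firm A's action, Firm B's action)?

(Low, Z)

Work backward from Firm B's decision.
- Low: Firm B compares 12, 6, 16 and picks Z; Firm A would get 11.
- Mid: Firm B compares 19, 3, 12 and picks X; Firm A would get 10.
- High: Firm B compares 20, 14, 6 and picks X; Firm A would get 0.
Maximizing over 11, 10, 0, Firm A chooses Low. Subgame-perfect outcome: (Low, Z) with payoffs (11, 16).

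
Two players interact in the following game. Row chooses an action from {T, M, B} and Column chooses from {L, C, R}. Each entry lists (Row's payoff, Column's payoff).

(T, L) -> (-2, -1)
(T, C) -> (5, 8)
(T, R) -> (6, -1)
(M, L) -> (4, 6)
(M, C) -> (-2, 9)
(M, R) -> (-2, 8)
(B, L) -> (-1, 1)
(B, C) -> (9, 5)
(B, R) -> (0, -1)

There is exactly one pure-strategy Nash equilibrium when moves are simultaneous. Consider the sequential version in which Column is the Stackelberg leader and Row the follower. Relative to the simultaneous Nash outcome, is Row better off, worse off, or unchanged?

Solve by backward induction (Column leads).
- L: Row compares -2, 4, -1 and picks M; Column would get 6.
- C: Row compares 5, -2, 9 and picks B; Column would get 5.
- R: Row compares 6, -2, 0 and picks T; Column would get -1.
Maximizing over 6, 5, -1, Column chooses L. Subgame-perfect outcome: (M, L) with payoffs (4, 6).
Under simultaneous play:
Row's best replies: L→M; C→B; R→T.
Column's best replies: T→C; M→C; B→C.
Only (B, C) has each player best-responding; Nash payoffs (9, 5).
Row earns 4 sequentially versus 9 at the Nash outcome: worse off.

worse off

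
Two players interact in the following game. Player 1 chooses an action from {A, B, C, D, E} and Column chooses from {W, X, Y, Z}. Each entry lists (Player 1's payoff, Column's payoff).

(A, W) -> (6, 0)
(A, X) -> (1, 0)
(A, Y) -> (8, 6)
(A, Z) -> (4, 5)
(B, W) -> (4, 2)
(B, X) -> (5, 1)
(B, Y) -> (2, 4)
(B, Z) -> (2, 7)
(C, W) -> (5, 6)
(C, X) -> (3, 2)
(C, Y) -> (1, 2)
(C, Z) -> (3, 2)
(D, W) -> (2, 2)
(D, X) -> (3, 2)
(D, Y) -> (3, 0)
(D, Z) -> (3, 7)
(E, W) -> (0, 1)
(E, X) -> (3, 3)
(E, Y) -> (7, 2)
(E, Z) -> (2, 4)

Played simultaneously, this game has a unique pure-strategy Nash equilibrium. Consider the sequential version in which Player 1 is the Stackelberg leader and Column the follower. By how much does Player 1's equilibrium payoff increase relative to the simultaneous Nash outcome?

Work backward from Column's decision.
- A: BR = Y, leader payoff 8.
- B: BR = Z, leader payoff 2.
- C: BR = W, leader payoff 5.
- D: BR = Z, leader payoff 3.
- E: BR = Z, leader payoff 2.
Among 8, 2, 5, 3, 2, the best is 8 at A. Subgame-perfect outcome: (A, Y) with payoffs (8, 6).
Under simultaneous play:
Player 1's best replies: W→A; X→B; Y→A; Z→A.
Column's best replies: A→Y; B→Z; C→W; D→Z; E→Z.
The unique mutual best reply is (A, Y), giving (8, 6).
Player 1's commitment gain: 8 − 8 = 0.

0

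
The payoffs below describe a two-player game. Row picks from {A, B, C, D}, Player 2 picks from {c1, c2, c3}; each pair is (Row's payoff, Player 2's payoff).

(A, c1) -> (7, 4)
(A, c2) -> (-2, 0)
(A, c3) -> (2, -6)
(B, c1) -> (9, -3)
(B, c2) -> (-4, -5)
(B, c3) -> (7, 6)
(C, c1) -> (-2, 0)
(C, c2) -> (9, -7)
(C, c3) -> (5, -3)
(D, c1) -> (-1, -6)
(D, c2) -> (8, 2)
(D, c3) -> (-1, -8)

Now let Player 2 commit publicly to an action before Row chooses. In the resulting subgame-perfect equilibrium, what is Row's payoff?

7

Row best-responds to each possible Player 2 move:
- c1 → Row plays B (best of 7, 9, -2, -1); Player 2 gets -3.
- c2 → Row plays C (best of -2, -4, 9, 8); Player 2 gets -7.
- c3 → Row plays B (best of 2, 7, 5, -1); Player 2 gets 6.
Player 2's induced payoffs are -3, -7, 6, so Player 2 commits to c3. Subgame-perfect outcome: (B, c3) with payoffs (7, 6).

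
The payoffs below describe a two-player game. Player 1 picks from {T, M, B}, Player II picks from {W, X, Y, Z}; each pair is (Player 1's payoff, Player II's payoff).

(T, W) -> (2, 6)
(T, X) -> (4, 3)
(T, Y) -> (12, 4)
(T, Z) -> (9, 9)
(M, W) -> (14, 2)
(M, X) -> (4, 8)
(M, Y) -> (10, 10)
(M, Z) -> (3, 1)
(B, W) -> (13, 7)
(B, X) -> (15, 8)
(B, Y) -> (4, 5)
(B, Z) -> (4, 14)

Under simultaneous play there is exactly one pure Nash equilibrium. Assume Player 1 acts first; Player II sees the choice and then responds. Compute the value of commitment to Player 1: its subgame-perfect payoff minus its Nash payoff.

Player II best-responds to each possible Player 1 move:
- T: Player II compares 6, 3, 4, 9 and picks Z; Player 1 would get 9.
- M: Player II compares 2, 8, 10, 1 and picks Y; Player 1 would get 10.
- B: Player II compares 7, 8, 5, 14 and picks Z; Player 1 would get 4.
Maximizing over 9, 10, 4, Player 1 chooses M. Subgame-perfect outcome: (M, Y) with payoffs (10, 10).
Now find the simultaneous Nash equilibrium.
Player 1's best replies: W→M; X→B; Y→T; Z→T.
Player II's best replies: T→Z; M→Y; B→Z.
Only (T, Z) has each player best-responding; Nash payoffs (9, 9).
Player 1's commitment gain: 10 − 9 = 1.

1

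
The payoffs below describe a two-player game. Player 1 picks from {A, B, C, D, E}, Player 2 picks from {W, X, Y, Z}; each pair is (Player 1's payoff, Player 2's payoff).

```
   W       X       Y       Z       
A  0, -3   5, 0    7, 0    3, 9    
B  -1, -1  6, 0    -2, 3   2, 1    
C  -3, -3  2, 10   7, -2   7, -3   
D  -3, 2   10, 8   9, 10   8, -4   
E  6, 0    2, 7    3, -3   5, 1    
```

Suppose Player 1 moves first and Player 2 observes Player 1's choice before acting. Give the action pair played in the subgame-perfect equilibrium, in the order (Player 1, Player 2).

Player 2 best-responds to each possible Player 1 move:
- A: Player 2 compares -3, 0, 0, 9 and picks Z; Player 1 would get 3.
- B: Player 2 compares -1, 0, 3, 1 and picks Y; Player 1 would get -2.
- C: Player 2 compares -3, 10, -2, -3 and picks X; Player 1 would get 2.
- D: Player 2 compares 2, 8, 10, -4 and picks Y; Player 1 would get 9.
- E: Player 2 compares 0, 7, -3, 1 and picks X; Player 1 would get 2.
Player 1's induced payoffs are 3, -2, 2, 9, 2, so Player 1 commits to D. Subgame-perfect outcome: (D, Y) with payoffs (9, 10).

(D, Y)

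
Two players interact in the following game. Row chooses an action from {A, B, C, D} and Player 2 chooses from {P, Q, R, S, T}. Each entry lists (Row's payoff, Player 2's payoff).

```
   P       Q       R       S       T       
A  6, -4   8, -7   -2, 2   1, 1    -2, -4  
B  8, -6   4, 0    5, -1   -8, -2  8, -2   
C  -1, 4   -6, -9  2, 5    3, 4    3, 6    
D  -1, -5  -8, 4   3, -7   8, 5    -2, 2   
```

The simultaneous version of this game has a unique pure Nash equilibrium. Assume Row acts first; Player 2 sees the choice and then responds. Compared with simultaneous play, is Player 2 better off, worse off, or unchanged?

unchanged

Work backward from Player 2's decision.
- A: BR = R, leader payoff -2.
- B: BR = Q, leader payoff 4.
- C: BR = T, leader payoff 3.
- D: BR = S, leader payoff 8.
Row's induced payoffs are -2, 4, 3, 8, so Row commits to D. Subgame-perfect outcome: (D, S) with payoffs (8, 5).
For the simultaneous game, intersect best replies.
Row's best replies: P→B; Q→A; R→B; S→D; T→B.
Player 2's best replies: A→R; B→Q; C→T; D→S.
The unique mutual best reply is (D, S), giving (8, 5).
Player 2 earns 5 sequentially versus 5 at the Nash outcome: unchanged.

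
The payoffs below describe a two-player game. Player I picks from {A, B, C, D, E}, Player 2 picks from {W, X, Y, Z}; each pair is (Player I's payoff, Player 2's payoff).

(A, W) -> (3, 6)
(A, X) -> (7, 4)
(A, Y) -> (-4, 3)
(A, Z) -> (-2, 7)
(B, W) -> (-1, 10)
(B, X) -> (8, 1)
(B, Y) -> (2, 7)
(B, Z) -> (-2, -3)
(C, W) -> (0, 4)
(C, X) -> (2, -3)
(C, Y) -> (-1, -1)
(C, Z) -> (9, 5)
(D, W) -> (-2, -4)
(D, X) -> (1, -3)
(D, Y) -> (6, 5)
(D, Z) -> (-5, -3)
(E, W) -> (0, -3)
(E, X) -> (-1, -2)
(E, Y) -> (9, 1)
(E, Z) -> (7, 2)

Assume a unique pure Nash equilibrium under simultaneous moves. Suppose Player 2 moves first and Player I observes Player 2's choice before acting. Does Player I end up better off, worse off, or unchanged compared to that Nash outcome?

worse off

Player I best-responds to each possible Player 2 move:
- W: Player I compares 3, -1, 0, -2, 0 and picks A; Player 2 would get 6.
- X: Player I compares 7, 8, 2, 1, -1 and picks B; Player 2 would get 1.
- Y: Player I compares -4, 2, -1, 6, 9 and picks E; Player 2 would get 1.
- Z: Player I compares -2, -2, 9, -5, 7 and picks C; Player 2 would get 5.
Among 6, 1, 1, 5, the best is 6 at W. Subgame-perfect outcome: (A, W) with payoffs (3, 6).
Under simultaneous play:
Player I's best replies: W→A; X→B; Y→E; Z→C.
Player 2's best replies: A→Z; B→W; C→Z; D→Y; E→Z.
The unique mutual best reply is (C, Z), giving (9, 5).
Player I earns 3 sequentially versus 9 at the Nash outcome: worse off.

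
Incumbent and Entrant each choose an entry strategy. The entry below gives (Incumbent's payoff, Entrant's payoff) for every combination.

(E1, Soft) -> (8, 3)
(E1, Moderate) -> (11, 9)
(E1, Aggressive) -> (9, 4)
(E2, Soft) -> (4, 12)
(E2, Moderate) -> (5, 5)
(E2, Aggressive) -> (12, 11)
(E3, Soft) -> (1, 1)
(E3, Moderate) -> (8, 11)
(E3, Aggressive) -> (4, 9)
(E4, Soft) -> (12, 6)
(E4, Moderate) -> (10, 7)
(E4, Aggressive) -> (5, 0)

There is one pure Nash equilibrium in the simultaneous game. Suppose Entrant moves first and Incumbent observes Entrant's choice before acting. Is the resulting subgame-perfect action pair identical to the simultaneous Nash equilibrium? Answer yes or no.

no

Incumbent best-responds to each possible Entrant move:
- Soft: Incumbent compares 8, 4, 1, 12 and picks E4; Entrant would get 6.
- Moderate: Incumbent compares 11, 5, 8, 10 and picks E1; Entrant would get 9.
- Aggressive: Incumbent compares 9, 12, 4, 5 and picks E2; Entrant would get 11.
Entrant's induced payoffs are 6, 9, 11, so Entrant commits to Aggressive. Subgame-perfect outcome: (E2, Aggressive) with payoffs (12, 11).
For the simultaneous game, intersect best replies.
Incumbent's best replies: Soft→E4; Moderate→E1; Aggressive→E2.
Entrant's best replies: E1→Moderate; E2→Soft; E3→Moderate; E4→Moderate.
The unique mutual best reply is (E1, Moderate), giving (11, 9).
Sequential outcome (E2, Aggressive) differs from the Nash profile (E1, Moderate).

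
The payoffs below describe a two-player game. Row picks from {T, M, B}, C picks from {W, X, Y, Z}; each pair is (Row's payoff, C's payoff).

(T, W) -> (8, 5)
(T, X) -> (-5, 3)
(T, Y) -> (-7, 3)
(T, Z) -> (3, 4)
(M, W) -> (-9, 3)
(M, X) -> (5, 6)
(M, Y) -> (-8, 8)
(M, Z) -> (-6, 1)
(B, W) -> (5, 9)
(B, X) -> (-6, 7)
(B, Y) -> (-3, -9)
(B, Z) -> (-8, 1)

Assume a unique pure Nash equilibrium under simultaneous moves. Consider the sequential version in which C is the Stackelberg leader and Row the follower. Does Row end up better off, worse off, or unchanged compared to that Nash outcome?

worse off

Work backward from Row's decision.
- W: BR = T, leader payoff 5.
- X: BR = M, leader payoff 6.
- Y: BR = B, leader payoff -9.
- Z: BR = T, leader payoff 4.
C's induced payoffs are 5, 6, -9, 4, so C commits to X. Subgame-perfect outcome: (M, X) with payoffs (5, 6).
Under simultaneous play:
Row's best replies: W→T; X→M; Y→B; Z→T.
C's best replies: T→W; M→Y; B→W.
Only (T, W) has each player best-responding; Nash payoffs (8, 5).
Row earns 5 sequentially versus 8 at the Nash outcome: worse off.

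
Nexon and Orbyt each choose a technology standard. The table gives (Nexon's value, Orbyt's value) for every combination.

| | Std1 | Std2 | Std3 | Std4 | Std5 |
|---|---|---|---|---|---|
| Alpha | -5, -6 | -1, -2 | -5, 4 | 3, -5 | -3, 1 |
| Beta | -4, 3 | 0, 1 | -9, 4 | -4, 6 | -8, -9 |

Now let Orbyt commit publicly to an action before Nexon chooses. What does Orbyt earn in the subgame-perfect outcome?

Work backward from Nexon's decision.
- Std1 → Nexon plays Beta (best of -5, -4); Orbyt gets 3.
- Std2 → Nexon plays Beta (best of -1, 0); Orbyt gets 1.
- Std3 → Nexon plays Alpha (best of -5, -9); Orbyt gets 4.
- Std4 → Nexon plays Alpha (best of 3, -4); Orbyt gets -5.
- Std5 → Nexon plays Alpha (best of -3, -8); Orbyt gets 1.
Among 3, 1, 4, -5, 1, the best is 4 at Std3. Subgame-perfect outcome: (Alpha, Std3) with payoffs (-5, 4).

4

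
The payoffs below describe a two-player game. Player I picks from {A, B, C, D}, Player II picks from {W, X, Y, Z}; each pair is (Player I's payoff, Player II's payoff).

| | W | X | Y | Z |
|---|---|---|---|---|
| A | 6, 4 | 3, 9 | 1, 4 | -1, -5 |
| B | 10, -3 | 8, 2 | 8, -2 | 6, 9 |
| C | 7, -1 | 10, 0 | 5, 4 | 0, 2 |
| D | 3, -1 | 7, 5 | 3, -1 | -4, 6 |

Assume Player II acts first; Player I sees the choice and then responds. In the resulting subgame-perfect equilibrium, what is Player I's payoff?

6

Backward induction with Player II moving first.
- W: BR = B, leader payoff -3.
- X: BR = C, leader payoff 0.
- Y: BR = B, leader payoff -2.
- Z: BR = B, leader payoff 9.
Player II's induced payoffs are -3, 0, -2, 9, so Player II commits to Z. Subgame-perfect outcome: (B, Z) with payoffs (6, 9).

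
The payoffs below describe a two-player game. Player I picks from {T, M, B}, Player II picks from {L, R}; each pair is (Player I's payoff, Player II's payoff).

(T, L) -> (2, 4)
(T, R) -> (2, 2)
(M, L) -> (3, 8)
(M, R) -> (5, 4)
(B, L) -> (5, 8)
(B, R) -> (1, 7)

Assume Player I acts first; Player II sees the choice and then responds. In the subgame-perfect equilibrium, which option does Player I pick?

B

Player II best-responds to each possible Player I move:
- T: BR = L, leader payoff 2.
- M: BR = L, leader payoff 3.
- B: BR = L, leader payoff 5.
Maximizing over 2, 3, 5, Player I chooses B. Subgame-perfect outcome: (B, L) with payoffs (5, 8).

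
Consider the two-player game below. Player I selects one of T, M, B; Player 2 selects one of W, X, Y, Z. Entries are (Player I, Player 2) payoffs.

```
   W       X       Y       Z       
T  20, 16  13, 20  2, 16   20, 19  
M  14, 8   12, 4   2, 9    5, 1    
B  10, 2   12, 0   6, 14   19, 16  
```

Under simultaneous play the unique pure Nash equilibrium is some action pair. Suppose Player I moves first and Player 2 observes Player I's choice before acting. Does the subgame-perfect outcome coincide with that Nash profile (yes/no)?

no

Work backward from Player 2's decision.
- T: Player 2 compares 16, 20, 16, 19 and picks X; Player I would get 13.
- M: Player 2 compares 8, 4, 9, 1 and picks Y; Player I would get 2.
- B: Player 2 compares 2, 0, 14, 16 and picks Z; Player I would get 19.
Among 13, 2, 19, the best is 19 at B. Subgame-perfect outcome: (B, Z) with payoffs (19, 16).
Under simultaneous play:
Player I's best replies: W→T; X→T; Y→B; Z→T.
Player 2's best replies: T→X; M→Y; B→Z.
The unique mutual best reply is (T, X), giving (13, 20).
Sequential outcome (B, Z) differs from the Nash profile (T, X).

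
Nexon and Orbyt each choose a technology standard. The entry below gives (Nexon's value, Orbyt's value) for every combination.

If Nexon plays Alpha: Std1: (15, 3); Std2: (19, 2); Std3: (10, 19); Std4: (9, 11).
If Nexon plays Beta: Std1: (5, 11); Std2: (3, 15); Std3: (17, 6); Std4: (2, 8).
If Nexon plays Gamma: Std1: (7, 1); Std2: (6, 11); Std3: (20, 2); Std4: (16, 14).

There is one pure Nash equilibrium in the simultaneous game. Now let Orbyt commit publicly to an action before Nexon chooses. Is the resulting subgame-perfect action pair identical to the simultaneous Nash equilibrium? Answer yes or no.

yes

Nexon best-responds to each possible Orbyt move:
- Std1: BR = Alpha, leader payoff 3.
- Std2: BR = Alpha, leader payoff 2.
- Std3: BR = Gamma, leader payoff 2.
- Std4: BR = Gamma, leader payoff 14.
Orbyt's induced payoffs are 3, 2, 2, 14, so Orbyt commits to Std4. Subgame-perfect outcome: (Gamma, Std4) with payoffs (16, 14).
Now find the simultaneous Nash equilibrium.
Nexon's best replies: Std1→Alpha; Std2→Alpha; Std3→Gamma; Std4→Gamma.
Orbyt's best replies: Alpha→Std3; Beta→Std2; Gamma→Std4.
Only (Gamma, Std4) has each player best-responding; Nash payoffs (16, 14).
Sequential outcome (Gamma, Std4) coincides with the Nash profile (Gamma, Std4).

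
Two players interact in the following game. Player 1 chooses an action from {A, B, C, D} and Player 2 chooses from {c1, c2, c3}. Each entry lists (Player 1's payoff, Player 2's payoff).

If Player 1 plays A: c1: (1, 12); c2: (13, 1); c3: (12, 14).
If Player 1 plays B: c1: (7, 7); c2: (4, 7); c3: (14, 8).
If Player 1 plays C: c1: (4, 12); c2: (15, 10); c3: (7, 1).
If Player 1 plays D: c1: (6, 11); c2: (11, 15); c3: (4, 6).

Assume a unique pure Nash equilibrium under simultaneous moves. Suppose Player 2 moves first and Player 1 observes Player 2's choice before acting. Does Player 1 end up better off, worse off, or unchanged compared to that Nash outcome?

Work backward from Player 1's decision.
- c1: BR = B, leader payoff 7.
- c2: BR = C, leader payoff 10.
- c3: BR = B, leader payoff 8.
Among 7, 10, 8, the best is 10 at c2. Subgame-perfect outcome: (C, c2) with payoffs (15, 10).
For the simultaneous game, intersect best replies.
Player 1's best replies: c1→B; c2→C; c3→B.
Player 2's best replies: A→c3; B→c3; C→c1; D→c2.
Only (B, c3) has each player best-responding; Nash payoffs (14, 8).
Player 1 earns 15 sequentially versus 14 at the Nash outcome: better off.

better off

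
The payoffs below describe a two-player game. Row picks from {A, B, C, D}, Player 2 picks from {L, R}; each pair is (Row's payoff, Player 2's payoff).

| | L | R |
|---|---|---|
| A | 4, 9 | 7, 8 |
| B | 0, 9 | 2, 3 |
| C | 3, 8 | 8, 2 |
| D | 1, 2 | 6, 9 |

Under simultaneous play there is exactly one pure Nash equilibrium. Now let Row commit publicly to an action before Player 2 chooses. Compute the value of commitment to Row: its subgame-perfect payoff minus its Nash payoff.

Backward induction with Row moving first.
- A → Player 2 plays L (best of 9, 8); Row gets 4.
- B → Player 2 plays L (best of 9, 3); Row gets 0.
- C → Player 2 plays L (best of 8, 2); Row gets 3.
- D → Player 2 plays R (best of 2, 9); Row gets 6.
Row's induced payoffs are 4, 0, 3, 6, so Row commits to D. Subgame-perfect outcome: (D, R) with payoffs (6, 9).
Now find the simultaneous Nash equilibrium.
Row's best replies: L→A; R→C.
Player 2's best replies: A→L; B→L; C→L; D→R.
The unique mutual best reply is (A, L), giving (4, 9).
Row's commitment gain: 6 − 4 = 2.

2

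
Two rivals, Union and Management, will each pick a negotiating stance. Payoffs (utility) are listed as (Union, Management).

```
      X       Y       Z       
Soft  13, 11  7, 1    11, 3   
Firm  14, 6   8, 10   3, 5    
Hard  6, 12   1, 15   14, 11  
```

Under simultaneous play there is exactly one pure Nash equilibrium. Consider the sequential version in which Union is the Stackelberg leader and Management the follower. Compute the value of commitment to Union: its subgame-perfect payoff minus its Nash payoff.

5

Backward induction with Union moving first.
- Soft: Management compares 11, 1, 3 and picks X; Union would get 13.
- Firm: Management compares 6, 10, 5 and picks Y; Union would get 8.
- Hard: Management compares 12, 15, 11 and picks Y; Union would get 1.
Maximizing over 13, 8, 1, Union chooses Soft. Subgame-perfect outcome: (Soft, X) with payoffs (13, 11).
For the simultaneous game, intersect best replies.
Union's best replies: X→Firm; Y→Firm; Z→Hard.
Management's best replies: Soft→X; Firm→Y; Hard→Y.
The unique mutual best reply is (Firm, Y), giving (8, 10).
Union's commitment gain: 13 − 8 = 5.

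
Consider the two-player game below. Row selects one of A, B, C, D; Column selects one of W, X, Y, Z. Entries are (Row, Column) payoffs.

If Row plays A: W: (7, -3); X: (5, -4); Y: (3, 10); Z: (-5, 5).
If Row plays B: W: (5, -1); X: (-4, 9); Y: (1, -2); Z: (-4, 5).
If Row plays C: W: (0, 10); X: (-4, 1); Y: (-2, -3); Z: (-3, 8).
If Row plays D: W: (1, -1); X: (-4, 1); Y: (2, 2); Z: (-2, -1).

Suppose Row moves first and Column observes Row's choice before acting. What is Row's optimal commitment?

A

Backward induction with Row moving first.
- A → Column plays Y (best of -3, -4, 10, 5); Row gets 3.
- B → Column plays X (best of -1, 9, -2, 5); Row gets -4.
- C → Column plays W (best of 10, 1, -3, 8); Row gets 0.
- D → Column plays Y (best of -1, 1, 2, -1); Row gets 2.
Among 3, -4, 0, 2, the best is 3 at A. Subgame-perfect outcome: (A, Y) with payoffs (3, 10).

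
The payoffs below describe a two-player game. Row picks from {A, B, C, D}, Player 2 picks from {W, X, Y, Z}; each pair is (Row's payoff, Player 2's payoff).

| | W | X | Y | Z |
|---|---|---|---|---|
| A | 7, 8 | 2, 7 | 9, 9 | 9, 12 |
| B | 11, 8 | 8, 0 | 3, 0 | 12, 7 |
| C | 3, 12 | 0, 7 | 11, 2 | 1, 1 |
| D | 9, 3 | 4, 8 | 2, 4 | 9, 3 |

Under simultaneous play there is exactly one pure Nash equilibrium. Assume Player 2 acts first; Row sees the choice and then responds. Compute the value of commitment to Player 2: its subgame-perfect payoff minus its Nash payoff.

Solve by backward induction (Player 2 leads).
- W: Row compares 7, 11, 3, 9 and picks B; Player 2 would get 8.
- X: Row compares 2, 8, 0, 4 and picks B; Player 2 would get 0.
- Y: Row compares 9, 3, 11, 2 and picks C; Player 2 would get 2.
- Z: Row compares 9, 12, 1, 9 and picks B; Player 2 would get 7.
Player 2's induced payoffs are 8, 0, 2, 7, so Player 2 commits to W. Subgame-perfect outcome: (B, W) with payoffs (11, 8).
For the simultaneous game, intersect best replies.
Row's best replies: W→B; X→B; Y→C; Z→B.
Player 2's best replies: A→Z; B→W; C→W; D→X.
The unique mutual best reply is (B, W), giving (11, 8).
Player 2's commitment gain: 8 − 8 = 0.

0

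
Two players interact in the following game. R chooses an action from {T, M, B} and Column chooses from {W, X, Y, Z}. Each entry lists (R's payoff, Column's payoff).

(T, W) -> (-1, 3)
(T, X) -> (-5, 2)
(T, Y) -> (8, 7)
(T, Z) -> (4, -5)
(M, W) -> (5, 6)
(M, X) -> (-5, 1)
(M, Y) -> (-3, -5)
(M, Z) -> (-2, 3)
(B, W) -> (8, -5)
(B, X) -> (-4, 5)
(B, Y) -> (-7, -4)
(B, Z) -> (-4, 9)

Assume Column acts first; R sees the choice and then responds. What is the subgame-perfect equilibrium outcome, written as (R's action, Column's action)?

(T, Y)

Solve by backward induction (Column leads).
- W → R plays B (best of -1, 5, 8); Column gets -5.
- X → R plays B (best of -5, -5, -4); Column gets 5.
- Y → R plays T (best of 8, -3, -7); Column gets 7.
- Z → R plays T (best of 4, -2, -4); Column gets -5.
Among -5, 5, 7, -5, the best is 7 at Y. Subgame-perfect outcome: (T, Y) with payoffs (8, 7).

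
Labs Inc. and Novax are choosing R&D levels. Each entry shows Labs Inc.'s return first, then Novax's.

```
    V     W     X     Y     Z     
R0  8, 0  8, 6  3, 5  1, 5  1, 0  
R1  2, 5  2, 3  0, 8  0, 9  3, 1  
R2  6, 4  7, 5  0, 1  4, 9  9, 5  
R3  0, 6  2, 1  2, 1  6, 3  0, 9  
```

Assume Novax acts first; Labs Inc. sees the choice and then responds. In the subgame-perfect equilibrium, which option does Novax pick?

W

Solve by backward induction (Novax leads).
- V: Labs Inc. compares 8, 2, 6, 0 and picks R0; Novax would get 0.
- W: Labs Inc. compares 8, 2, 7, 2 and picks R0; Novax would get 6.
- X: Labs Inc. compares 3, 0, 0, 2 and picks R0; Novax would get 5.
- Y: Labs Inc. compares 1, 0, 4, 6 and picks R3; Novax would get 3.
- Z: Labs Inc. compares 1, 3, 9, 0 and picks R2; Novax would get 5.
Novax's induced payoffs are 0, 6, 5, 3, 5, so Novax commits to W. Subgame-perfect outcome: (R0, W) with payoffs (8, 6).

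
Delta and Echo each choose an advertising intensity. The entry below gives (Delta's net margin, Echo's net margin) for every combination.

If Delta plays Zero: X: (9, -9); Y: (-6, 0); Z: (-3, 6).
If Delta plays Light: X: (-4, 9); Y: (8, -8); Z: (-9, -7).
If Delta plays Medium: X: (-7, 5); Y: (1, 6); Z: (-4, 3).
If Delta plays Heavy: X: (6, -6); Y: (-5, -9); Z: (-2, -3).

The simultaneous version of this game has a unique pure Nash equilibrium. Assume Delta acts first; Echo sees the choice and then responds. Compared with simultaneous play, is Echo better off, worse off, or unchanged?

better off

Work backward from Echo's decision.
- Zero: BR = Z, leader payoff -3.
- Light: BR = X, leader payoff -4.
- Medium: BR = Y, leader payoff 1.
- Heavy: BR = Z, leader payoff -2.
Among -3, -4, 1, -2, the best is 1 at Medium. Subgame-perfect outcome: (Medium, Y) with payoffs (1, 6).
Now find the simultaneous Nash equilibrium.
Delta's best replies: X→Zero; Y→Light; Z→Heavy.
Echo's best replies: Zero→Z; Light→X; Medium→Y; Heavy→Z.
Only (Heavy, Z) has each player best-responding; Nash payoffs (-2, -3).
Echo earns 6 sequentially versus -3 at the Nash outcome: better off.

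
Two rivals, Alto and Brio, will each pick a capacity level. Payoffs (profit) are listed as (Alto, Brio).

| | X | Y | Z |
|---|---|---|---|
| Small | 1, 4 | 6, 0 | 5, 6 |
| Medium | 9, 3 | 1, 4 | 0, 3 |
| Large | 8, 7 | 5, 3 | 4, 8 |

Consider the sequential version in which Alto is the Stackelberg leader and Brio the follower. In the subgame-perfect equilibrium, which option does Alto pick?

Small

Work backward from Brio's decision.
- Small: BR = Z, leader payoff 5.
- Medium: BR = Y, leader payoff 1.
- Large: BR = Z, leader payoff 4.
Alto's induced payoffs are 5, 1, 4, so Alto commits to Small. Subgame-perfect outcome: (Small, Z) with payoffs (5, 6).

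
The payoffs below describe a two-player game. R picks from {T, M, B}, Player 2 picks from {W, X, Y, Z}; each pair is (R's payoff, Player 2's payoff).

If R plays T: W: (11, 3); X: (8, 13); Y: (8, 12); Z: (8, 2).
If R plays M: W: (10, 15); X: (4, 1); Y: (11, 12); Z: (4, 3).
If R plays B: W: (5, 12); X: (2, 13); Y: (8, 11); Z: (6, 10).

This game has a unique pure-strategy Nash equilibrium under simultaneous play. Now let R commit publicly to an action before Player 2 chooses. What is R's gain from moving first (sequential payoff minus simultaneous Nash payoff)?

Work backward from Player 2's decision.
- T: BR = X, leader payoff 8.
- M: BR = W, leader payoff 10.
- B: BR = X, leader payoff 2.
R's induced payoffs are 8, 10, 2, so R commits to M. Subgame-perfect outcome: (M, W) with payoffs (10, 15).
For the simultaneous game, intersect best replies.
R's best replies: W→T; X→T; Y→M; Z→T.
Player 2's best replies: T→X; M→W; B→X.
The unique mutual best reply is (T, X), giving (8, 13).
R's commitment gain: 10 − 8 = 2.

2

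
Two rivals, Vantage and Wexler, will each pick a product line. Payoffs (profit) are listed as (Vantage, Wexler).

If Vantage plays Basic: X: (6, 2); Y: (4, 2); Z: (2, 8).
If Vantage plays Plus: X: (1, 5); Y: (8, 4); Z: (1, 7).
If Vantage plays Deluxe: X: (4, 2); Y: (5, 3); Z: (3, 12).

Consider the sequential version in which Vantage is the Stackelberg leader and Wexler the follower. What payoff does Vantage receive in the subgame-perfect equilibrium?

Wexler best-responds to each possible Vantage move:
- Basic: Wexler compares 2, 2, 8 and picks Z; Vantage would get 2.
- Plus: Wexler compares 5, 4, 7 and picks Z; Vantage would get 1.
- Deluxe: Wexler compares 2, 3, 12 and picks Z; Vantage would get 3.
Among 2, 1, 3, the best is 3 at Deluxe. Subgame-perfect outcome: (Deluxe, Z) with payoffs (3, 12).

3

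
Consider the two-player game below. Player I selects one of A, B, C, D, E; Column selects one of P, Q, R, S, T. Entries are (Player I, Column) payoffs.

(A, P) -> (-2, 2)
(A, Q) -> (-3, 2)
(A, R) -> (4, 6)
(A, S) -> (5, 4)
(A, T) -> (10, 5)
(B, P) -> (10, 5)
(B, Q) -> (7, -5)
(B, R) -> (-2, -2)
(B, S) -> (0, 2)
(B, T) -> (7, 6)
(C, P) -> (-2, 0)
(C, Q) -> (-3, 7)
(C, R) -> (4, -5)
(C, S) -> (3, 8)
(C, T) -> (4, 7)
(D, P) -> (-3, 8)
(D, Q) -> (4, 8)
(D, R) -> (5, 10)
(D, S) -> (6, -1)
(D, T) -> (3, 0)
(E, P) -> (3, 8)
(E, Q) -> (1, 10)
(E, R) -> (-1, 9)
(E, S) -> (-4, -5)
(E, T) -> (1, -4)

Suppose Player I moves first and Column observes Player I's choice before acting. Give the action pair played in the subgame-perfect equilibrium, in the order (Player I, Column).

Work backward from Column's decision.
- A: Column compares 2, 2, 6, 4, 5 and picks R; Player I would get 4.
- B: Column compares 5, -5, -2, 2, 6 and picks T; Player I would get 7.
- C: Column compares 0, 7, -5, 8, 7 and picks S; Player I would get 3.
- D: Column compares 8, 8, 10, -1, 0 and picks R; Player I would get 5.
- E: Column compares 8, 10, 9, -5, -4 and picks Q; Player I would get 1.
Among 4, 7, 3, 5, 1, the best is 7 at B. Subgame-perfect outcome: (B, T) with payoffs (7, 6).

(B, T)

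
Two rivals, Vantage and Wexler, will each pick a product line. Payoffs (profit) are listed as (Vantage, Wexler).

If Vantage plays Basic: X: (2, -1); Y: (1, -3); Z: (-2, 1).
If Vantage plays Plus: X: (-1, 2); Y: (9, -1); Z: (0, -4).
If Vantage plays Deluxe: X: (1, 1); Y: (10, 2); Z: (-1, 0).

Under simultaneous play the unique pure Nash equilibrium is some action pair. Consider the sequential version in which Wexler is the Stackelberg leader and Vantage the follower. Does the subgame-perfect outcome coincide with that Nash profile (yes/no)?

Vantage best-responds to each possible Wexler move:
- X: Vantage compares 2, -1, 1 and picks Basic; Wexler would get -1.
- Y: Vantage compares 1, 9, 10 and picks Deluxe; Wexler would get 2.
- Z: Vantage compares -2, 0, -1 and picks Plus; Wexler would get -4.
Wexler's induced payoffs are -1, 2, -4, so Wexler commits to Y. Subgame-perfect outcome: (Deluxe, Y) with payoffs (10, 2).
Under simultaneous play:
Vantage's best replies: X→Basic; Y→Deluxe; Z→Plus.
Wexler's best replies: Basic→Z; Plus→X; Deluxe→Y.
Only (Deluxe, Y) has each player best-responding; Nash payoffs (10, 2).
Sequential outcome (Deluxe, Y) coincides with the Nash profile (Deluxe, Y).

yes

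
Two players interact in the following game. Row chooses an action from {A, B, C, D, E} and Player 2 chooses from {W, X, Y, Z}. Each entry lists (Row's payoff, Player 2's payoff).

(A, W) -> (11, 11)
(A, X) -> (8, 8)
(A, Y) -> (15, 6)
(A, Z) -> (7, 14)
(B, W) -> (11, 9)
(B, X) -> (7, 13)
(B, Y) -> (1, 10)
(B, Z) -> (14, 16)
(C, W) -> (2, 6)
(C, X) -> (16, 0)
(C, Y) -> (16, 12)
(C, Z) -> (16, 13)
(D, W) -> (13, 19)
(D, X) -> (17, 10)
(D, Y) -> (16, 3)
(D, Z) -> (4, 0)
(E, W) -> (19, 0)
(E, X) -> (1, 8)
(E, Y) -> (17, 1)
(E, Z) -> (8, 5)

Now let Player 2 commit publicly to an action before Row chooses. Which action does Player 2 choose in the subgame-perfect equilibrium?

Z

Row best-responds to each possible Player 2 move:
- W: BR = E, leader payoff 0.
- X: BR = D, leader payoff 10.
- Y: BR = E, leader payoff 1.
- Z: BR = C, leader payoff 13.
Among 0, 10, 1, 13, the best is 13 at Z. Subgame-perfect outcome: (C, Z) with payoffs (16, 13).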